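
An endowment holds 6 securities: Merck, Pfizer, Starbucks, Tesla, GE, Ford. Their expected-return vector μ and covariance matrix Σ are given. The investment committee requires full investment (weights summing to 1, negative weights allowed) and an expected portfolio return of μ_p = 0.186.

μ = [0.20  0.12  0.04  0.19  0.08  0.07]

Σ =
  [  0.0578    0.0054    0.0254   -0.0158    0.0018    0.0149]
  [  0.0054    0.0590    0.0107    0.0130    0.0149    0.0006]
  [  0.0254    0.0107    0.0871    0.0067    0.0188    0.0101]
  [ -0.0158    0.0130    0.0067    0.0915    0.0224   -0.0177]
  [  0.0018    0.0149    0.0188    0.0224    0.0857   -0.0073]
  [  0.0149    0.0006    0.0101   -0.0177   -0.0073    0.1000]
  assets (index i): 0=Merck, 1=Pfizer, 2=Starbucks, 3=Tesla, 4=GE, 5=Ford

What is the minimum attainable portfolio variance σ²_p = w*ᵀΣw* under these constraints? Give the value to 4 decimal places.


x=Σ⁻¹μ = [4.5523  1.1642  -1.3629  2.8688  0.2424  0.6778]
y=Σ⁻¹𝟙 = [16.0384  10.6172  1.9443  12.3501  6.6851  10.0242]
a=μᵀx=1.607545  b=𝟙ᵀx=8.142547  c=𝟙ᵀy=57.659362  D=ac−b²=26.388961
λ₁=(c·0.186−b)/D = (57.659362·0.186−8.142547)/26.388961 = 0.097848
λ₂=(a−b·0.186)/D = (1.607545−8.142547·0.186)/26.388961 = 0.003525
w* = 0.097848·x + 0.003525·y:
  w_0 = 0.097848·4.5523 + 0.003525·16.0384 = 0.5020  (Merck)
  w_1 = 0.097848·1.1642 + 0.003525·10.6172 = 0.1513  (Pfizer)
  w_2 = 0.097848·-1.3629 + 0.003525·1.9443 = -0.1265  (Starbucks)
  w_3 = 0.097848·2.8688 + 0.003525·12.3501 = 0.3242  (Tesla)
  w_4 = 0.097848·0.2424 + 0.003525·6.6851 = 0.0473  (GE)
  w_5 = 0.097848·0.6778 + 0.003525·10.0242 = 0.1017  (Ford)
Σw_i=1.0000  μᵀw=0.1860
σ²=wᵀΣw=λ₁·μ_p+λ₂ = 0.097848·0.186 + 0.003525 = 0.021725 ≈ 0.0217

0.0217


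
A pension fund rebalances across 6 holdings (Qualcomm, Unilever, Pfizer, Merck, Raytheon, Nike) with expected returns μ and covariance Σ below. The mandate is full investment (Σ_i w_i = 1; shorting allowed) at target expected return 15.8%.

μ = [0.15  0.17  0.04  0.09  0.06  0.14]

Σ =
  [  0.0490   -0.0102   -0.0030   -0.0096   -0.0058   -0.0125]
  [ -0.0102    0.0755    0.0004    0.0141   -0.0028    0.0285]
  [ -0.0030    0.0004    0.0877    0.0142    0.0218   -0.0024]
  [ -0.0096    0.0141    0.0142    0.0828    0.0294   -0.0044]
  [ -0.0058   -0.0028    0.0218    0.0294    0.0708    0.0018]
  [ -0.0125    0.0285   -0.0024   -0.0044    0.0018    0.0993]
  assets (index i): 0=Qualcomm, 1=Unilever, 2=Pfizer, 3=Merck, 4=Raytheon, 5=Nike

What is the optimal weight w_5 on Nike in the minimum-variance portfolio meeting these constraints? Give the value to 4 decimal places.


g=Σ⁻¹μ = [4.1473  2.1497  0.2829  0.9576  0.7532  1.3506]
h=Σ⁻¹𝟙 = [29.0992  11.8004  8.6278  8.8520  10.3688  10.7595]
a=μᵀg=1.319318  b=𝟙ᵀg=9.641213  c=𝟙ᵀh=79.507850  D=ac−b²=11.943159
λ₁=(c·0.158−b)/D = (79.507850·0.158−9.641213)/11.943159 = 0.244577
λ₂=(a−b·0.158)/D = (1.319318−9.641213·0.158)/11.943159 = -0.017080
w* = 0.244577·g + -0.017080·h:
  w_0 = 0.244577·4.1473 + -0.017080·29.0992 = 0.5173  (Qualcomm)
  w_1 = 0.244577·2.1497 + -0.017080·11.8004 = 0.3242  (Unilever)
  w_2 = 0.244577·0.2829 + -0.017080·8.6278 = -0.0782  (Pfizer)
  w_3 = 0.244577·0.9576 + -0.017080·8.8520 = 0.0830  (Merck)
  w_4 = 0.244577·0.7532 + -0.017080·10.3688 = 0.0071  (Raytheon)
  w_5 = 0.244577·1.3506 + -0.017080·10.7595 = 0.1465  (Nike)
Σw_i=1.0000  μᵀw=0.1580
σ²=wᵀΣw=λ₁·μ_p+λ₂ = 0.244577·0.158 + -0.017080 = 0.021563 ≈ 0.0216

0.1465


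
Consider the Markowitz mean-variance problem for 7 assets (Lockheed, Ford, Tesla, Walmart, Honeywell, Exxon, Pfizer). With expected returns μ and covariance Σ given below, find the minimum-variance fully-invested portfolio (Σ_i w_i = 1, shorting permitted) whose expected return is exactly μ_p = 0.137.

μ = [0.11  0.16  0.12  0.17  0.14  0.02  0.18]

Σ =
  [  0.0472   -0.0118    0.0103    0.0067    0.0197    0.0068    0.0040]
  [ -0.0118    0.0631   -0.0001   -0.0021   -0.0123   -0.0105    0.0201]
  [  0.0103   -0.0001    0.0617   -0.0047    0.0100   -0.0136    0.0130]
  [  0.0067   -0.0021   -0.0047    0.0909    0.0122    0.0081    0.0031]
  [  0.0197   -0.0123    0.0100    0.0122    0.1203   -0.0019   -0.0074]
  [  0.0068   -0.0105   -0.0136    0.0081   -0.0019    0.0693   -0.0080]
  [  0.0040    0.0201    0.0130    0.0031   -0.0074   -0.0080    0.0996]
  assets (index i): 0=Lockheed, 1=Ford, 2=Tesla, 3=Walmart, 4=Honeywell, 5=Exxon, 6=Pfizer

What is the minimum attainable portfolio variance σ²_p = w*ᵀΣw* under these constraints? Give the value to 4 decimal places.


0.0127

p=Σ⁻¹μ = [1.8980  2.9402  1.5713  1.6480  0.9310  0.8063  1.0152]
q=Σ⁻¹𝟙 = [16.1745  22.1500  16.4348  8.4686  6.2834  19.1279  4.5151]
a=μᵀp=1.477131  b=𝟙ᵀp=10.809993  c=𝟙ᵀq=93.154386  D=ac−b²=20.745288
λ₁=(c·0.137−b)/D = (93.154386·0.137−10.809993)/20.745288 = 0.094101
λ₂=(a−b·0.137)/D = (1.477131−10.809993·0.137)/20.745288 = -0.000185
w* = 0.094101·p + -0.000185·q:
  w_0 = 0.094101·1.8980 + -0.000185·16.1745 = 0.1756  (Lockheed)
  w_1 = 0.094101·2.9402 + -0.000185·22.1500 = 0.2726  (Ford)
  w_2 = 0.094101·1.5713 + -0.000185·16.4348 = 0.1448  (Tesla)
  w_3 = 0.094101·1.6480 + -0.000185·8.4686 = 0.1535  (Walmart)
  w_4 = 0.094101·0.9310 + -0.000185·6.2834 = 0.0864  (Honeywell)
  w_5 = 0.094101·0.8063 + -0.000185·19.1279 = 0.0723  (Exxon)
  w_6 = 0.094101·1.0152 + -0.000185·4.5151 = 0.0947  (Pfizer)
Σw_i=1.0000  μᵀw=0.1370
σ²=wᵀΣw=λ₁·μ_p+λ₂ = 0.094101·0.137 + -0.000185 = 0.012707 ≈ 0.0127


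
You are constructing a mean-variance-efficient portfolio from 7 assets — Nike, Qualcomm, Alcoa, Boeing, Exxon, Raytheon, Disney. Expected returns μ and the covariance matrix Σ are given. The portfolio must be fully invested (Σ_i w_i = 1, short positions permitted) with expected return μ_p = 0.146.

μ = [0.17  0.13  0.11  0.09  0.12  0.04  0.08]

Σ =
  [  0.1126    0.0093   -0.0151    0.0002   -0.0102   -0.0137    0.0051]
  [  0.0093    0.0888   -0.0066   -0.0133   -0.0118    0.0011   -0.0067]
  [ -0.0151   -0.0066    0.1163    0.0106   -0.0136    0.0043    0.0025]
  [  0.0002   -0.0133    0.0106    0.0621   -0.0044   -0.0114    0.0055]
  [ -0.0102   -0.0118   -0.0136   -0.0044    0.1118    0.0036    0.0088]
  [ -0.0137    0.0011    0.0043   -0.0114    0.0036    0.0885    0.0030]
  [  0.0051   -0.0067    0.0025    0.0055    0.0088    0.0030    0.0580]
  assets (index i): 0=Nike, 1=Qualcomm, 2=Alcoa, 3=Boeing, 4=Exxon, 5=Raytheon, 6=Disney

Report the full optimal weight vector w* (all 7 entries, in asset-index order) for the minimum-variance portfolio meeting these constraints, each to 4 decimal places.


0.3439  0.2646  0.1976  0.1014  0.2472  -0.1248  -0.0299

p=Σ⁻¹μ = [1.7064  1.9174  1.2442  1.8093  1.5544  0.7695  0.9499]
q=Σ⁻¹𝟙 = [11.0062  16.2917  9.7348  20.1481  12.1516  13.9793  13.2586]
a=μᵀp=1.132362  b=𝟙ᵀp=9.951188  c=𝟙ᵀq=96.570375  D=ac−b²=10.326481
λ₁=(c·0.146−b)/D = (96.570375·0.146−9.951188)/10.326481 = 0.401694
λ₂=(a−b·0.146)/D = (1.132362−9.951188·0.146)/10.326481 = -0.031038
w* = 0.401694·p + -0.031038·q:
  w_0 = 0.401694·1.7064 + -0.031038·11.0062 = 0.3439  (Nike)
  w_1 = 0.401694·1.9174 + -0.031038·16.2917 = 0.2646  (Qualcomm)
  w_2 = 0.401694·1.2442 + -0.031038·9.7348 = 0.1976  (Alcoa)
  w_3 = 0.401694·1.8093 + -0.031038·20.1481 = 0.1014  (Boeing)
  w_4 = 0.401694·1.5544 + -0.031038·12.1516 = 0.2472  (Exxon)
  w_5 = 0.401694·0.7695 + -0.031038·13.9793 = -0.1248  (Raytheon)
  w_6 = 0.401694·0.9499 + -0.031038·13.2586 = -0.0299  (Disney)
Σw_i=1.0000  μᵀw=0.1460
σ²=wᵀΣw=λ₁·μ_p+λ₂ = 0.401694·0.146 + -0.031038 = 0.027610 ≈ 0.0276


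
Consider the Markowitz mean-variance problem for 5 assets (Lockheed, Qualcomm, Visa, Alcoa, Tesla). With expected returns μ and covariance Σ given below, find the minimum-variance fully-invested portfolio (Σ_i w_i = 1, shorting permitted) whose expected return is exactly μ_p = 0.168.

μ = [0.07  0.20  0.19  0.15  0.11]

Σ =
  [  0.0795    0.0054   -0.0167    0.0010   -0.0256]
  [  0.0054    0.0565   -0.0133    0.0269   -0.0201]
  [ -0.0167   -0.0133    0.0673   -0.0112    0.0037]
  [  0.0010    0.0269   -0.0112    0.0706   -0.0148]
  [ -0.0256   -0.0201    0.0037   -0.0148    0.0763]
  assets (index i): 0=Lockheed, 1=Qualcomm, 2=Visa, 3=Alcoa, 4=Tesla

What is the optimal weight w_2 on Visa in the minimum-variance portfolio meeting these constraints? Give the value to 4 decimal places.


0.3090

p=Σ⁻¹μ = [2.6850  4.8512  4.5323  1.7409  3.7384]
q=Σ⁻¹𝟙 = [26.0508  25.2479  27.1198  14.7769  30.0490]
a=μᵀp=2.691693  b=𝟙ᵀp=17.547829  c=𝟙ᵀq=123.244436  D=ac−b²=23.809894
λ₁=(c·0.168−b)/D = (123.244436·0.168−17.547829)/23.809894 = 0.132602
λ₂=(a−b·0.168)/D = (2.691693−17.547829·0.168)/23.809894 = -0.010766
w* = 0.132602·p + -0.010766·q:
  w_0 = 0.132602·2.6850 + -0.010766·26.0508 = 0.0756  (Lockheed)
  w_1 = 0.132602·4.8512 + -0.010766·25.2479 = 0.3715  (Qualcomm)
  w_2 = 0.132602·4.5323 + -0.010766·27.1198 = 0.3090  (Visa)
  w_3 = 0.132602·1.7409 + -0.010766·14.7769 = 0.0718  (Alcoa)
  w_4 = 0.132602·3.7384 + -0.010766·30.0490 = 0.1722  (Tesla)
Σw_i=1.0000  μᵀw=0.1680
σ²=wᵀΣw=λ₁·μ_p+λ₂ = 0.132602·0.168 + -0.010766 = 0.011511 ≈ 0.0115


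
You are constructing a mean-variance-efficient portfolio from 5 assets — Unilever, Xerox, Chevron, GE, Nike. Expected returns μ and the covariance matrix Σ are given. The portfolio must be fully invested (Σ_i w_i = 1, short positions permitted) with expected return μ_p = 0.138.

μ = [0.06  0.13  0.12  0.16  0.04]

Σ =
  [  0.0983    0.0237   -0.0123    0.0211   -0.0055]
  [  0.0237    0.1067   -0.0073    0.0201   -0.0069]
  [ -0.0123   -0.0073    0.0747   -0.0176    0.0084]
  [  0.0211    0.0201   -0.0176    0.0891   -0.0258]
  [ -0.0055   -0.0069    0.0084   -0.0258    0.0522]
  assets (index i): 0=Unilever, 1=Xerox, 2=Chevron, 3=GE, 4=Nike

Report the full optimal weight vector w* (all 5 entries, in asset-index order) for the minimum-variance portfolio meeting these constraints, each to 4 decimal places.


-0.0762  0.1839  0.3728  0.4429  0.0765

g=Σ⁻¹μ = [0.2132  0.9675  2.1149  2.4643  1.7943]
h=Σ⁻¹𝟙 = [8.0551  6.9256  16.7747  19.0730  27.6488]
a=μᵀg=0.858421  b=𝟙ᵀg=7.554229  c=𝟙ᵀh=78.477198  D=ac−b²=10.300108
λ₁=(c·0.138−b)/D = (78.477198·0.138−7.554229)/10.300108 = 0.318018
λ₂=(a−b·0.138)/D = (0.858421−7.554229·0.138)/10.300108 = -0.017870
w* = 0.318018·g + -0.017870·h:
  w_0 = 0.318018·0.2132 + -0.017870·8.0551 = -0.0762  (Unilever)
  w_1 = 0.318018·0.9675 + -0.017870·6.9256 = 0.1839  (Xerox)
  w_2 = 0.318018·2.1149 + -0.017870·16.7747 = 0.3728  (Chevron)
  w_3 = 0.318018·2.4643 + -0.017870·19.0730 = 0.4429  (GE)
  w_4 = 0.318018·1.7943 + -0.017870·27.6488 = 0.0765  (Nike)
Σw_i=1.0000  μᵀw=0.1380
σ²=wᵀΣw=λ₁·μ_p+λ₂ = 0.318018·0.138 + -0.017870 = 0.026017 ≈ 0.0260


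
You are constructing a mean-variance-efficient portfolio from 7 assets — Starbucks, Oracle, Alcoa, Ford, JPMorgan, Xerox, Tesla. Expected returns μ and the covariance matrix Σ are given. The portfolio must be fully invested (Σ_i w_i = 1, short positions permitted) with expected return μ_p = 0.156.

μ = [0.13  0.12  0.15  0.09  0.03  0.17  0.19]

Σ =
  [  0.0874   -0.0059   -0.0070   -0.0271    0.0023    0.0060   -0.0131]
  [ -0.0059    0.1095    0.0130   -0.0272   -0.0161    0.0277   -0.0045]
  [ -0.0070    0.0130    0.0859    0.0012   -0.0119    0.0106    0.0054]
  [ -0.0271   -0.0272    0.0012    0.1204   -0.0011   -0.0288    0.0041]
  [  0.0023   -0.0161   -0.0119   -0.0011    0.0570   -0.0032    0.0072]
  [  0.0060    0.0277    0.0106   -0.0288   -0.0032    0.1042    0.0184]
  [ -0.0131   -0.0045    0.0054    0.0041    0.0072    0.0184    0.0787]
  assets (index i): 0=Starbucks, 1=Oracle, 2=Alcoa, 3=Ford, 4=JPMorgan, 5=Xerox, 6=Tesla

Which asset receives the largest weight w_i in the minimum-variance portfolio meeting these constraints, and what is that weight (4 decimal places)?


g=Σ⁻¹μ = [2.5345  1.4723  1.5583  1.8123  0.9573  1.0444  2.3872]
h=Σ⁻¹𝟙 = [19.5059  15.1928  12.3168  17.4254  22.8896  6.6861  11.4118]
a=μᵀg=1.562844  b=𝟙ᵀg=11.766284  c=𝟙ᵀh=105.428483  D=ac−b²=26.322840
λ₁=(c·0.156−b)/D = (105.428483·0.156−11.766284)/26.322840 = 0.177814
λ₂=(a−b·0.156)/D = (1.562844−11.766284·0.156)/26.322840 = -0.010360
w* = 0.177814·g + -0.010360·h:
  w_0 = 0.177814·2.5345 + -0.010360·19.5059 = 0.2486  (Starbucks)
  w_1 = 0.177814·1.4723 + -0.010360·15.1928 = 0.1044  (Oracle)
  w_2 = 0.177814·1.5583 + -0.010360·12.3168 = 0.1495  (Alcoa)
  w_3 = 0.177814·1.8123 + -0.010360·17.4254 = 0.1417  (Ford)
  w_4 = 0.177814·0.9573 + -0.010360·22.8896 = -0.0669  (JPMorgan)
  w_5 = 0.177814·1.0444 + -0.010360·6.6861 = 0.1164  (Xerox)
  w_6 = 0.177814·2.3872 + -0.010360·11.4118 = 0.3063  (Tesla)
Σw_i=1.0000  μᵀw=0.1560
σ²=wᵀΣw=λ₁·μ_p+λ₂ = 0.177814·0.156 + -0.010360 = 0.017379 ≈ 0.0174

Tesla (0.3063)


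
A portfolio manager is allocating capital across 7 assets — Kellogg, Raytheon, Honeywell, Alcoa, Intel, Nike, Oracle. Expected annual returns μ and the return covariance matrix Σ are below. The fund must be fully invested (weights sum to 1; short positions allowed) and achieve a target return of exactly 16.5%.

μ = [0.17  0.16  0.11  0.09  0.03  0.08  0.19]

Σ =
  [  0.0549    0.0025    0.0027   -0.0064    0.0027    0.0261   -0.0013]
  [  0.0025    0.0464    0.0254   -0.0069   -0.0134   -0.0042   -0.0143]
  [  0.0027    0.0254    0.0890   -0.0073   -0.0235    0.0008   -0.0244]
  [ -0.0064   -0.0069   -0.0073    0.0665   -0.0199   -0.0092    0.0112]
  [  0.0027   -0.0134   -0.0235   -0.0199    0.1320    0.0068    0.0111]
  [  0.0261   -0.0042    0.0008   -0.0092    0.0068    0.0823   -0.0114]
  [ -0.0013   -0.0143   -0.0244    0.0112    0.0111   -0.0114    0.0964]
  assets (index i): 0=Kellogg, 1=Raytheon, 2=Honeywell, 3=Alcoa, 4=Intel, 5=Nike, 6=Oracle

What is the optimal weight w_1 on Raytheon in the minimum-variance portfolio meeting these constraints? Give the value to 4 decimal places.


p=Σ⁻¹μ = [2.7176  4.1573  1.0793  2.0829  0.8327  0.8443  2.6594]
q=Σ⁻¹𝟙 = [12.6183  27.3167  12.7117  23.9647  14.0392  13.0094  14.9509]
a=μᵀp=2.031157  b=𝟙ᵀp=14.373505  c=𝟙ᵀq=118.611038  D=ac−b²=34.319939
λ₁=(c·0.165−b)/D = (118.611038·0.165−14.373505)/34.319939 = 0.151437
λ₂=(a−b·0.165)/D = (2.031157−14.373505·0.165)/34.319939 = -0.009921
w* = 0.151437·p + -0.009921·q:
  w_0 = 0.151437·2.7176 + -0.009921·12.6183 = 0.2864  (Kellogg)
  w_1 = 0.151437·4.1573 + -0.009921·27.3167 = 0.3586  (Raytheon)
  w_2 = 0.151437·1.0793 + -0.009921·12.7117 = 0.0373  (Honeywell)
  w_3 = 0.151437·2.0829 + -0.009921·23.9647 = 0.0777  (Alcoa)
  w_4 = 0.151437·0.8327 + -0.009921·14.0392 = -0.0132  (Intel)
  w_5 = 0.151437·0.8443 + -0.009921·13.0094 = -0.0012  (Nike)
  w_6 = 0.151437·2.6594 + -0.009921·14.9509 = 0.2544  (Oracle)
Σw_i=1.0000  μᵀw=0.1650
σ²=wᵀΣw=λ₁·μ_p+λ₂ = 0.151437·0.165 + -0.009921 = 0.015067 ≈ 0.0151

0.3586


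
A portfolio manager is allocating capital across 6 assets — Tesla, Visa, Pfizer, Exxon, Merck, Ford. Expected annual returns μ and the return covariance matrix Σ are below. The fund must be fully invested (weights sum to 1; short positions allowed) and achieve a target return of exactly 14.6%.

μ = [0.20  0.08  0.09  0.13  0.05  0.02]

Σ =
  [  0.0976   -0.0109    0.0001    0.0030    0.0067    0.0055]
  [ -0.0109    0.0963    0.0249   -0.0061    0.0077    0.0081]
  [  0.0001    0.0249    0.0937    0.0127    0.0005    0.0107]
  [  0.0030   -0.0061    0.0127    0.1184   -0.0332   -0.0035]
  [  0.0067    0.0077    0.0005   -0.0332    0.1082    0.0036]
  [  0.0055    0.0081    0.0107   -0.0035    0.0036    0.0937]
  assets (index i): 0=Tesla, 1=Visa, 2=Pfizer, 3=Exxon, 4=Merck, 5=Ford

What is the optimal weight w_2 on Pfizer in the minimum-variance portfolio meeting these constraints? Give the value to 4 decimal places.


0.1000

g=Σ⁻¹μ = [2.0760  0.9547  0.5402  1.2142  0.6367  -0.0317]
h=Σ⁻¹𝟙 = [9.6489  9.1208  5.6345  11.4634  11.1984  8.6721]
a=μᵀg=0.729249  b=𝟙ᵀg=5.390166  c=𝟙ᵀh=55.738152  D=ac−b²=11.593110
λ₁=(c·0.146−b)/D = (55.738152·0.146−5.390166)/11.593110 = 0.237003
λ₂=(a−b·0.146)/D = (0.729249−5.390166·0.146)/11.593110 = -0.004978
w* = 0.237003·g + -0.004978·h:
  w_0 = 0.237003·2.0760 + -0.004978·9.6489 = 0.4440  (Tesla)
  w_1 = 0.237003·0.9547 + -0.004978·9.1208 = 0.1809  (Visa)
  w_2 = 0.237003·0.5402 + -0.004978·5.6345 = 0.1000  (Pfizer)
  w_3 = 0.237003·1.2142 + -0.004978·11.4634 = 0.2307  (Exxon)
  w_4 = 0.237003·0.6367 + -0.004978·11.1984 = 0.0952  (Merck)
  w_5 = 0.237003·-0.0317 + -0.004978·8.6721 = -0.0507  (Ford)
Σw_i=1.0000  μᵀw=0.1460
σ²=wᵀΣw=λ₁·μ_p+λ₂ = 0.237003·0.146 + -0.004978 = 0.029624 ≈ 0.0296


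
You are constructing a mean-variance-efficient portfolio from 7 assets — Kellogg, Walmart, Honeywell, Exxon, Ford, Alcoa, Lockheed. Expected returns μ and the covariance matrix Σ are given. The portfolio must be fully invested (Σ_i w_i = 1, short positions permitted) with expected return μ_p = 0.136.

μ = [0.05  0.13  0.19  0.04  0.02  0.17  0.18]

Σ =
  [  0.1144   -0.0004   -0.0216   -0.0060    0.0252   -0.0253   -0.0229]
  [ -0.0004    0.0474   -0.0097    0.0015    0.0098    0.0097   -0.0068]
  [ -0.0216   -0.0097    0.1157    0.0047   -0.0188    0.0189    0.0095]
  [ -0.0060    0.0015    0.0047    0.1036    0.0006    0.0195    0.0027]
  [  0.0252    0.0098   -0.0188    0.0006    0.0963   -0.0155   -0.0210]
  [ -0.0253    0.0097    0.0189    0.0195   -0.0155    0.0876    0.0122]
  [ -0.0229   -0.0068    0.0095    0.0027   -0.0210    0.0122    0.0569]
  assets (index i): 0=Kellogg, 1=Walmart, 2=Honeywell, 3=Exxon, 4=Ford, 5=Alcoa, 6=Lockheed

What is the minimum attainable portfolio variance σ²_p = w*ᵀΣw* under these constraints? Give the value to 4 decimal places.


u=Σ⁻¹μ = [1.6801  3.2641  1.8367  0.0059  0.8640  1.2668  3.9700]
v=Σ⁻¹𝟙 = [15.7262  23.0213  11.8636  7.4392  13.4657  7.7267  27.6344]
a=μᵀu=1.804807  b=𝟙ᵀu=12.887786  c=𝟙ᵀv=106.877194  D=ac−b²=26.797719
λ₁=(c·0.136−b)/D = (106.877194·0.136−12.887786)/26.797719 = 0.061480
λ₂=(a−b·0.136)/D = (1.804807−12.887786·0.136)/26.797719 = 0.001943
w* = 0.061480·u + 0.001943·v:
  w_0 = 0.061480·1.6801 + 0.001943·15.7262 = 0.1338  (Kellogg)
  w_1 = 0.061480·3.2641 + 0.001943·23.0213 = 0.2454  (Walmart)
  w_2 = 0.061480·1.8367 + 0.001943·11.8636 = 0.1360  (Honeywell)
  w_3 = 0.061480·0.0059 + 0.001943·7.4392 = 0.0148  (Exxon)
  w_4 = 0.061480·0.8640 + 0.001943·13.4657 = 0.0793  (Ford)
  w_5 = 0.061480·1.2668 + 0.001943·7.7267 = 0.0929  (Alcoa)
  w_6 = 0.061480·3.9700 + 0.001943·27.6344 = 0.2978  (Lockheed)
Σw_i=1.0000  μᵀw=0.1360
σ²=wᵀΣw=λ₁·μ_p+λ₂ = 0.061480·0.136 + 0.001943 = 0.010304 ≈ 0.0103

0.0103


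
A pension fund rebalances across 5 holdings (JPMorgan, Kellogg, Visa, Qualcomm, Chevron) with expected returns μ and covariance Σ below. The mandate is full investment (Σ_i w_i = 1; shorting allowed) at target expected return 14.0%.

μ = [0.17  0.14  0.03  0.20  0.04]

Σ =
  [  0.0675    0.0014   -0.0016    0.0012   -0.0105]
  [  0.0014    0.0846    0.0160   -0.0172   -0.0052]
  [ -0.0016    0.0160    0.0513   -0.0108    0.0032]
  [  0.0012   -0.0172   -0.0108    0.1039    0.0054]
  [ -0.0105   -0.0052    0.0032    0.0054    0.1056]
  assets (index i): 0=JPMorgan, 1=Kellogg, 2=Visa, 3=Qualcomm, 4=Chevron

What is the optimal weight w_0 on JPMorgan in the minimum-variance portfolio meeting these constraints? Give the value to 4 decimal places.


0.2949

x=Σ⁻¹μ = [2.5415  2.0177  0.4703  2.2472  0.6017]
y=Σ⁻¹𝟙 = [16.4196  11.2686  18.5088  12.6813  10.4479]
a=μᵀx=1.202146  b=𝟙ᵀx=7.878378  c=𝟙ᵀy=69.326146  D=ac−b²=21.271292
λ₁=(c·0.140−b)/D = (69.326146·0.140−7.878378)/21.271292 = 0.085904
λ₂=(a−b·0.140)/D = (1.202146−7.878378·0.140)/21.271292 = 0.004662
w* = 0.085904·x + 0.004662·y:
  w_0 = 0.085904·2.5415 + 0.004662·16.4196 = 0.2949  (JPMorgan)
  w_1 = 0.085904·2.0177 + 0.004662·11.2686 = 0.2259  (Kellogg)
  w_2 = 0.085904·0.4703 + 0.004662·18.5088 = 0.1267  (Visa)
  w_3 = 0.085904·2.2472 + 0.004662·12.6813 = 0.2522  (Qualcomm)
  w_4 = 0.085904·0.6017 + 0.004662·10.4479 = 0.1004  (Chevron)
Σw_i=1.0000  μᵀw=0.1400
σ²=wᵀΣw=λ₁·μ_p+λ₂ = 0.085904·0.140 + 0.004662 = 0.016689 ≈ 0.0167


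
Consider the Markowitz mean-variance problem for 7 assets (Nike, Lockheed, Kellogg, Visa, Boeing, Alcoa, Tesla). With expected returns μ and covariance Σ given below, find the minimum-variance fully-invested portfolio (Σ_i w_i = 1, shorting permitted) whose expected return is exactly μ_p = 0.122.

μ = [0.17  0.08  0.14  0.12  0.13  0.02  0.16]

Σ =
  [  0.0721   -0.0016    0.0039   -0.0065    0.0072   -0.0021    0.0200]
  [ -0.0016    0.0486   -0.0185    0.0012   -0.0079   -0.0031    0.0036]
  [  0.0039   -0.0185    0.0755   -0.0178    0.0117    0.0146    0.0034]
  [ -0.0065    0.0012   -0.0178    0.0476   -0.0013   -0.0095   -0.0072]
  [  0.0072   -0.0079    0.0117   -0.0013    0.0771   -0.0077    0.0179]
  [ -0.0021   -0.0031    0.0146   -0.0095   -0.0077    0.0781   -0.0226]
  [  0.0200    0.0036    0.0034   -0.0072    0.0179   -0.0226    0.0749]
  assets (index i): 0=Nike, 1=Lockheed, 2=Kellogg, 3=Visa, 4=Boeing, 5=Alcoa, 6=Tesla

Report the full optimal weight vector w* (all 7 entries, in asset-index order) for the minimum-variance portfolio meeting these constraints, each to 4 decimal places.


0.1287  0.1768  0.1875  0.2693  0.0671  0.0615  0.1091

x=Σ⁻¹μ = [2.0811  2.8732  3.0369  4.3670  1.0891  1.0087  1.7684]
y=Σ⁻¹𝟙 = [12.1027  30.6186  22.6356  36.8200  10.7619  19.8734  14.5843]
a=μᵀx=1.977547  b=𝟙ᵀx=16.224332  c=𝟙ᵀy=147.396514  D=ac−b²=28.254517
λ₁=(c·0.122−b)/D = (147.396514·0.122−16.224332)/28.254517 = 0.062222
λ₂=(a−b·0.122)/D = (1.977547−16.224332·0.122)/28.254517 = -0.000064
w* = 0.062222·x + -0.000064·y:
  w_0 = 0.062222·2.0811 + -0.000064·12.1027 = 0.1287  (Nike)
  w_1 = 0.062222·2.8732 + -0.000064·30.6186 = 0.1768  (Lockheed)
  w_2 = 0.062222·3.0369 + -0.000064·22.6356 = 0.1875  (Kellogg)
  w_3 = 0.062222·4.3670 + -0.000064·36.8200 = 0.2693  (Visa)
  w_4 = 0.062222·1.0891 + -0.000064·10.7619 = 0.0671  (Boeing)
  w_5 = 0.062222·1.0087 + -0.000064·19.8734 = 0.0615  (Alcoa)
  w_6 = 0.062222·1.7684 + -0.000064·14.5843 = 0.1091  (Tesla)
Σw_i=1.0000  μᵀw=0.1220
σ²=wᵀΣw=λ₁·μ_p+λ₂ = 0.062222·0.122 + -0.000064 = 0.007527 ≈ 0.0075


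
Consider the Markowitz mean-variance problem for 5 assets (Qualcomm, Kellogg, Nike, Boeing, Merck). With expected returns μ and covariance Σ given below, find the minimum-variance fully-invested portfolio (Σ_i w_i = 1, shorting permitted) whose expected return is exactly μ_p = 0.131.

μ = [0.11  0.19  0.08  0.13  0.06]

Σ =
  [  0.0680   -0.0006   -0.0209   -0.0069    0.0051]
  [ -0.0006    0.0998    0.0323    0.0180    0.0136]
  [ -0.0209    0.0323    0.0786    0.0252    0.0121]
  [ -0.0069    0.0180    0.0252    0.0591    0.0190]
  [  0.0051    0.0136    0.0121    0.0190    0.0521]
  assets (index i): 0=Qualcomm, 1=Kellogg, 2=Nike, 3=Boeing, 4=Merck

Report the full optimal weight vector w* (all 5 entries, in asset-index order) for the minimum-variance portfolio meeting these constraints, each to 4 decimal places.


0.3535  0.2278  0.0956  0.3115  0.0117

g=Σ⁻¹μ = [1.9440  1.4892  0.3477  1.8880  -0.1967]
h=Σ⁻¹𝟙 = [18.5291  3.2028  11.5907  9.8699  10.2527]
a=μᵀg=0.758252  b=𝟙ᵀg=5.472251  c=𝟙ᵀh=53.445291  D=ac−b²=10.579445
λ₁=(c·0.131−b)/D = (53.445291·0.131−5.472251)/10.579445 = 0.144533
λ₂=(a−b·0.131)/D = (0.758252−5.472251·0.131)/10.579445 = 0.003912
w* = 0.144533·g + 0.003912·h:
  w_0 = 0.144533·1.9440 + 0.003912·18.5291 = 0.3535  (Qualcomm)
  w_1 = 0.144533·1.4892 + 0.003912·3.2028 = 0.2278  (Kellogg)
  w_2 = 0.144533·0.3477 + 0.003912·11.5907 = 0.0956  (Nike)
  w_3 = 0.144533·1.8880 + 0.003912·9.8699 = 0.3115  (Boeing)
  w_4 = 0.144533·-0.1967 + 0.003912·10.2527 = 0.0117  (Merck)
Σw_i=1.0000  μᵀw=0.1310
σ²=wᵀΣw=λ₁·μ_p+λ₂ = 0.144533·0.131 + 0.003912 = 0.022846 ≈ 0.0228


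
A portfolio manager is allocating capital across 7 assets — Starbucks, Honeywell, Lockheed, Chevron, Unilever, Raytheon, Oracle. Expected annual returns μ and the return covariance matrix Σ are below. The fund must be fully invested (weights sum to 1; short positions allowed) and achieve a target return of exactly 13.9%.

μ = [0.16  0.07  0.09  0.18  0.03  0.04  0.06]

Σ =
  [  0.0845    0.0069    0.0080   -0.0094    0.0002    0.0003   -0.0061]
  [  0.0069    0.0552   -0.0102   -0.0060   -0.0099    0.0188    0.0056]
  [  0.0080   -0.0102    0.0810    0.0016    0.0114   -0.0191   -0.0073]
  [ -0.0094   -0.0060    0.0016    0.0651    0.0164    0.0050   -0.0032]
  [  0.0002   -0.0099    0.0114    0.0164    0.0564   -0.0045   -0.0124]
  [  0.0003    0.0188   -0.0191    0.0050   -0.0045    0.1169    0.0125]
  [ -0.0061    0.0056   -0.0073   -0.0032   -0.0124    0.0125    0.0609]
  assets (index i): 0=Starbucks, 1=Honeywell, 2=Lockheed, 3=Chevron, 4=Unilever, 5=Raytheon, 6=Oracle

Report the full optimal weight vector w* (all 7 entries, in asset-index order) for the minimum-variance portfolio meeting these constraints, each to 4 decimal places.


u=Σ⁻¹μ = [2.1308  1.4093  1.1538  3.2686  -0.1135  0.0096  1.3540]
v=Σ⁻¹𝟙 = [11.9142  20.2397  13.8871  14.3570  19.3067  5.4225  20.9897]
a=μᵀu=1.209982  b=𝟙ᵀu=9.212639  c=𝟙ᵀv=106.116962  D=ac−b²=43.526947
λ₁=(c·0.139−b)/D = (106.116962·0.139−9.212639)/43.526947 = 0.127223
λ₂=(a−b·0.139)/D = (1.209982−9.212639·0.139)/43.526947 = -0.001621
w* = 0.127223·u + -0.001621·v:
  w_0 = 0.127223·2.1308 + -0.001621·11.9142 = 0.2518  (Starbucks)
  w_1 = 0.127223·1.4093 + -0.001621·20.2397 = 0.1465  (Honeywell)
  w_2 = 0.127223·1.1538 + -0.001621·13.8871 = 0.1243  (Lockheed)
  w_3 = 0.127223·3.2686 + -0.001621·14.3570 = 0.3926  (Chevron)
  w_4 = 0.127223·-0.1135 + -0.001621·19.3067 = -0.0457  (Unilever)
  w_5 = 0.127223·0.0096 + -0.001621·5.4225 = -0.0076  (Raytheon)
  w_6 = 0.127223·1.3540 + -0.001621·20.9897 = 0.1382  (Oracle)
Σw_i=1.0000  μᵀw=0.1390
σ²=wᵀΣw=λ₁·μ_p+λ₂ = 0.127223·0.139 + -0.001621 = 0.016063 ≈ 0.0161

0.2518  0.1465  0.1243  0.3926  -0.0457  -0.0076  0.1382


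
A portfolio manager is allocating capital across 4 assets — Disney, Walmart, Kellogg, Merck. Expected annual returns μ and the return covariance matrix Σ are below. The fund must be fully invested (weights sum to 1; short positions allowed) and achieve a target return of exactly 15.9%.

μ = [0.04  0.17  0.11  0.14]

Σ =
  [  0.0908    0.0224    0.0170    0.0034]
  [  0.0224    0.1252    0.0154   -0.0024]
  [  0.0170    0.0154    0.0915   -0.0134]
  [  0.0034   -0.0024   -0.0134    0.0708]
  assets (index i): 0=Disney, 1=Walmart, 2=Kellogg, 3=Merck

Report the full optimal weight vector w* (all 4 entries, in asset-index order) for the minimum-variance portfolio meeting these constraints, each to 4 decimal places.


-0.1754  0.3450  0.2963  0.5341

p=Σ⁻¹μ = [-0.2143  1.2724  1.3630  2.2888]
q=Σ⁻¹𝟙 = [6.9402  5.6963  11.0346  16.0726]
a=μᵀp=0.678099  b=𝟙ᵀp=4.709951  c=𝟙ᵀq=39.743681  D=ac−b²=4.766529
λ₁=(c·0.159−b)/D = (39.743681·0.159−4.709951)/4.766529 = 0.337624
λ₂=(a−b·0.159)/D = (0.678099−4.709951·0.159)/4.766529 = -0.014850
w* = 0.337624·p + -0.014850·q:
  w_0 = 0.337624·-0.2143 + -0.014850·6.9402 = -0.1754  (Disney)
  w_1 = 0.337624·1.2724 + -0.014850·5.6963 = 0.3450  (Walmart)
  w_2 = 0.337624·1.3630 + -0.014850·11.0346 = 0.2963  (Kellogg)
  w_3 = 0.337624·2.2888 + -0.014850·16.0726 = 0.5341  (Merck)
Σw_i=1.0000  μᵀw=0.1590
σ²=wᵀΣw=λ₁·μ_p+λ₂ = 0.337624·0.159 + -0.014850 = 0.038832 ≈ 0.0388


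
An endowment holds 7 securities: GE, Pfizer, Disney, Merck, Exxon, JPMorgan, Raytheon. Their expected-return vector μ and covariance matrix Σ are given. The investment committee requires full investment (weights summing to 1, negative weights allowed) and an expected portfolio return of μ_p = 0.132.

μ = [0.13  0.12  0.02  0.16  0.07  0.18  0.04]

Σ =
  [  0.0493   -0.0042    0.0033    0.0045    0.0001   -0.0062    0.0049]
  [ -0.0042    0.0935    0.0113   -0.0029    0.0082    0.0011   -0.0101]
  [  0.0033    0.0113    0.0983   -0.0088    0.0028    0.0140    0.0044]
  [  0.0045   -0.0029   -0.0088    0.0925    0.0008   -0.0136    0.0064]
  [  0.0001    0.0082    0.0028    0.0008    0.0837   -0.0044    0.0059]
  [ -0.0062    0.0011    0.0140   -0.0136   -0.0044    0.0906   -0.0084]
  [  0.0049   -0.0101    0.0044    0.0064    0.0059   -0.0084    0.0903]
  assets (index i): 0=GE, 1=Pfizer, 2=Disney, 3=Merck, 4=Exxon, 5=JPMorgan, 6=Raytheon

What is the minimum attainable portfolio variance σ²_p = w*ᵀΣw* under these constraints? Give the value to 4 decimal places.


u=Σ⁻¹μ = [2.8772  1.4665  -0.3019  1.9453  0.7804  2.5904  0.5177]
v=Σ⁻¹𝟙 = [20.4641  11.2812  6.4088  12.0966  10.5005  14.6313  10.7309]
a=μᵀu=1.396838  b=𝟙ᵀu=9.875619  c=𝟙ᵀv=86.113418  D=ac−b²=22.758630
λ₁=(c·0.132−b)/D = (86.113418·0.132−9.875619)/22.758630 = 0.065529
λ₂=(a−b·0.132)/D = (1.396838−9.875619·0.132)/22.758630 = 0.004098
w* = 0.065529·u + 0.004098·v:
  w_0 = 0.065529·2.8772 + 0.004098·20.4641 = 0.2724  (GE)
  w_1 = 0.065529·1.4665 + 0.004098·11.2812 = 0.1423  (Pfizer)
  w_2 = 0.065529·-0.3019 + 0.004098·6.4088 = 0.0065  (Disney)
  w_3 = 0.065529·1.9453 + 0.004098·12.0966 = 0.1770  (Merck)
  w_4 = 0.065529·0.7804 + 0.004098·10.5005 = 0.0942  (Exxon)
  w_5 = 0.065529·2.5904 + 0.004098·14.6313 = 0.2297  (JPMorgan)
  w_6 = 0.065529·0.5177 + 0.004098·10.7309 = 0.0779  (Raytheon)
Σw_i=1.0000  μᵀw=0.1320
σ²=wᵀΣw=λ₁·μ_p+λ₂ = 0.065529·0.132 + 0.004098 = 0.012747 ≈ 0.0127

0.0127


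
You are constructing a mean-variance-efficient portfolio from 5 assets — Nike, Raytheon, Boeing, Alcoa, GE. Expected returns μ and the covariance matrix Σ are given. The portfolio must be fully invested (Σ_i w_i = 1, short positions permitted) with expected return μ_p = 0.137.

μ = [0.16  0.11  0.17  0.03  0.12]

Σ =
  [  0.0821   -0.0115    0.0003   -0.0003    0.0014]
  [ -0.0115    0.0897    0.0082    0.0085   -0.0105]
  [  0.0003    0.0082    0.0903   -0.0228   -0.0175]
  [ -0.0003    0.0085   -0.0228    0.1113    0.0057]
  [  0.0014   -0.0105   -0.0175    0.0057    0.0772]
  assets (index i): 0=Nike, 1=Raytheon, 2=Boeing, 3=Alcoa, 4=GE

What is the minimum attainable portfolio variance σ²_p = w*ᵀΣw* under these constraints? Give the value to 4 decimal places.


0.0160

u=Σ⁻¹μ = [2.1143  1.4959  2.2975  0.5189  2.2020]
v=Σ⁻¹𝟙 = [13.6134  12.4705  15.8711  10.4379  17.2297]
a=μᵀu=1.173232  b=𝟙ᵀu=8.628676  c=𝟙ᵀv=69.622500  D=ac−b²=7.229289
λ₁=(c·0.137−b)/D = (69.622500·0.137−8.628676)/7.229289 = 0.125822
λ₂=(a−b·0.137)/D = (1.173232−8.628676·0.137)/7.229289 = -0.001231
w* = 0.125822·u + -0.001231·v:
  w_0 = 0.125822·2.1143 + -0.001231·13.6134 = 0.2493  (Nike)
  w_1 = 0.125822·1.4959 + -0.001231·12.4705 = 0.1729  (Raytheon)
  w_2 = 0.125822·2.2975 + -0.001231·15.8711 = 0.2695  (Boeing)
  w_3 = 0.125822·0.5189 + -0.001231·10.4379 = 0.0524  (Alcoa)
  w_4 = 0.125822·2.2020 + -0.001231·17.2297 = 0.2559  (GE)
Σw_i=1.0000  μᵀw=0.1370
σ²=wᵀΣw=λ₁·μ_p+λ₂ = 0.125822·0.137 + -0.001231 = 0.016007 ≈ 0.0160


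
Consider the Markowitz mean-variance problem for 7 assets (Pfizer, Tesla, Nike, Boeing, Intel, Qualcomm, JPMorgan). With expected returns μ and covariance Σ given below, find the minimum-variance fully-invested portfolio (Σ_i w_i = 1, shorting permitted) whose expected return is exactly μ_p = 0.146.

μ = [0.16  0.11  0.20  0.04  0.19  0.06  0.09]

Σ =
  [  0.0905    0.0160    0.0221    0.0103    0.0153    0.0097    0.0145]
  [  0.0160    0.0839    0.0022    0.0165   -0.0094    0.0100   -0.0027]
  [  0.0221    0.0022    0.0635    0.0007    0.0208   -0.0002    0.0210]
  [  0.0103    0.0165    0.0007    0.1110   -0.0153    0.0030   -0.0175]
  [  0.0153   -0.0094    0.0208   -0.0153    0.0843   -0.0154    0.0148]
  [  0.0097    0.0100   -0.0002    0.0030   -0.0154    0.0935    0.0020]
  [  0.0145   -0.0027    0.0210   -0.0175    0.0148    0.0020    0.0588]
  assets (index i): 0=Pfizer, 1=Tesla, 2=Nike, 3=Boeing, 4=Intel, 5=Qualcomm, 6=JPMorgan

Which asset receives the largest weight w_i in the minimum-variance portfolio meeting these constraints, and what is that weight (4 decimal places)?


g=Σ⁻¹μ = [0.5196  1.2072  2.2042  0.4068  1.9129  0.7593  0.2845]
h=Σ⁻¹𝟙 = [0.8352  10.0021  5.9031  11.2234  12.7970  10.9804  14.8976]
a=μᵀg=1.107649  b=𝟙ᵀg=7.294464  c=𝟙ᵀh=66.638817  D=ac−b²=20.603206
λ₁=(c·0.146−b)/D = (66.638817·0.146−7.294464)/20.603206 = 0.118176
λ₂=(a−b·0.146)/D = (1.107649−7.294464·0.146)/20.603206 = 0.002070
w* = 0.118176·g + 0.002070·h:
  w_0 = 0.118176·0.5196 + 0.002070·0.8352 = 0.0631  (Pfizer)
  w_1 = 0.118176·1.2072 + 0.002070·10.0021 = 0.1634  (Tesla)
  w_2 = 0.118176·2.2042 + 0.002070·5.9031 = 0.2727  (Nike)
  w_3 = 0.118176·0.4068 + 0.002070·11.2234 = 0.0713  (Boeing)
  w_4 = 0.118176·1.9129 + 0.002070·12.7970 = 0.2526  (Intel)
  w_5 = 0.118176·0.7593 + 0.002070·10.9804 = 0.1125  (Qualcomm)
  w_6 = 0.118176·0.2845 + 0.002070·14.8976 = 0.0645  (JPMorgan)
Σw_i=1.0000  μᵀw=0.1460
σ²=wᵀΣw=λ₁·μ_p+λ₂ = 0.118176·0.146 + 0.002070 = 0.019324 ≈ 0.0193

Nike (0.2727)


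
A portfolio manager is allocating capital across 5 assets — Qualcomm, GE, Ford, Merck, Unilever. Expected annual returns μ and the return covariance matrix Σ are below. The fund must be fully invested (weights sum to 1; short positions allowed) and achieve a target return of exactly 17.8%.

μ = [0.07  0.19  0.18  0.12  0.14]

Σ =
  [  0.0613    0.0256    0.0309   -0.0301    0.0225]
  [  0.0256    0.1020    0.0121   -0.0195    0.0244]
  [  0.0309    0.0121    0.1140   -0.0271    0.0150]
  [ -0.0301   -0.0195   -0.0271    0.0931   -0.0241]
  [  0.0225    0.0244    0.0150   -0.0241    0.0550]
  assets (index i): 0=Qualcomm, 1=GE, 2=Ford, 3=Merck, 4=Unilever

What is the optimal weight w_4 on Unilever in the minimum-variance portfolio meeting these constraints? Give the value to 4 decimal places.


u=Σ⁻¹μ = [0.0446  1.5628  1.7266  2.8042  2.5917]
v=Σ⁻¹𝟙 = [15.4612  5.2981  7.2769  23.5907  17.8588]
a=μᵀu=1.310187  b=𝟙ᵀu=8.729884  c=𝟙ᵀv=69.485686  D=ac−b²=14.828391
λ₁=(c·0.178−b)/D = (69.485686·0.178−8.729884)/14.828391 = 0.245379
λ₂=(a−b·0.178)/D = (1.310187−8.729884·0.178)/14.828391 = -0.016437
w* = 0.245379·u + -0.016437·v:
  w_0 = 0.245379·0.0446 + -0.016437·15.4612 = -0.2432  (Qualcomm)
  w_1 = 0.245379·1.5628 + -0.016437·5.2981 = 0.2964  (GE)
  w_2 = 0.245379·1.7266 + -0.016437·7.2769 = 0.3041  (Ford)
  w_3 = 0.245379·2.8042 + -0.016437·23.5907 = 0.3003  (Merck)
  w_4 = 0.245379·2.5917 + -0.016437·17.8588 = 0.3424  (Unilever)
Σw_i=1.0000  μᵀw=0.1780
σ²=wᵀΣw=λ₁·μ_p+λ₂ = 0.245379·0.178 + -0.016437 = 0.027241 ≈ 0.0272

0.3424


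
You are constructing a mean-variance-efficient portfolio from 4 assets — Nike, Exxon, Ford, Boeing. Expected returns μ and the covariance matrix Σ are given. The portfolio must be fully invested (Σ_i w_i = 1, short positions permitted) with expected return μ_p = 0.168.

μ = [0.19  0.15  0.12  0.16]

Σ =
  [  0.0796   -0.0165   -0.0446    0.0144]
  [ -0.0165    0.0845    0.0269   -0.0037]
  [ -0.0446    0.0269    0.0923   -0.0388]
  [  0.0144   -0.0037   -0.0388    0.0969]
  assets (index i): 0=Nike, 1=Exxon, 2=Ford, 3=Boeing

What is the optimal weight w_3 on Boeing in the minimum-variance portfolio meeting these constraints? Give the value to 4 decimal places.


0.1480

x=Σ⁻¹μ = [4.5627  1.4388  4.2296  2.7217]
y=Σ⁻¹𝟙 = [27.4445  8.6817  29.2522  18.2859]
a=μᵀx=2.025744  b=𝟙ᵀx=12.952727  c=𝟙ᵀy=83.664366  D=ac−b²=1.709484
λ₁=(c·0.168−b)/D = (83.664366·0.168−12.952727)/1.709484 = 0.645158
λ₂=(a−b·0.168)/D = (2.025744−12.952727·0.168)/1.709484 = -0.087929
w* = 0.645158·x + -0.087929·y:
  w_0 = 0.645158·4.5627 + -0.087929·27.4445 = 0.5305  (Nike)
  w_1 = 0.645158·1.4388 + -0.087929·8.6817 = 0.1649  (Exxon)
  w_2 = 0.645158·4.2296 + -0.087929·29.2522 = 0.1566  (Ford)
  w_3 = 0.645158·2.7217 + -0.087929·18.2859 = 0.1480  (Boeing)
Σw_i=1.0000  μᵀw=0.1680
σ²=wᵀΣw=λ₁·μ_p+λ₂ = 0.645158·0.168 + -0.087929 = 0.020457 ≈ 0.0205


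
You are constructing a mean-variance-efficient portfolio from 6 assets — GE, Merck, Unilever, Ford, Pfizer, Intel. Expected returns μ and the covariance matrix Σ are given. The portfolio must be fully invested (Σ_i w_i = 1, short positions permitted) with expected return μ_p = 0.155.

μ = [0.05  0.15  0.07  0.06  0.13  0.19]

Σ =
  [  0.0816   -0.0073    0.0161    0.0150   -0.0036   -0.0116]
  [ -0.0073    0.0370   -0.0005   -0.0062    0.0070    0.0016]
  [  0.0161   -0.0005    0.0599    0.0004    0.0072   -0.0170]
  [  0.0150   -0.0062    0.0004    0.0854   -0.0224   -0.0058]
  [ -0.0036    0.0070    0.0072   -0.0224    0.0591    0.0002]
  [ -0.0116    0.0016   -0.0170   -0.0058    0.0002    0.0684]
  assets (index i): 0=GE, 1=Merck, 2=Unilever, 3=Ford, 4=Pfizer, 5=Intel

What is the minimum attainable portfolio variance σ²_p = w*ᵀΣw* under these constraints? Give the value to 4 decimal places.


0.0171

p=Σ⁻¹μ = [0.9230  3.9700  1.6388  1.6251  2.1905  3.3801]
q=Σ⁻¹𝟙 = [11.9380  28.1122  17.5139  18.0212  18.9408  21.8125]
a=μᵀp=1.780876  b=𝟙ᵀp=13.727641  c=𝟙ᵀq=116.338497  D=ac−b²=18.736279
λ₁=(c·0.155−b)/D = (116.338497·0.155−13.727641)/18.736279 = 0.229759
λ₂=(a−b·0.155)/D = (1.780876−13.727641·0.155)/18.736279 = -0.018515
w* = 0.229759·p + -0.018515·q:
  w_0 = 0.229759·0.9230 + -0.018515·11.9380 = -0.0090  (GE)
  w_1 = 0.229759·3.9700 + -0.018515·28.1122 = 0.3916  (Merck)
  w_2 = 0.229759·1.6388 + -0.018515·17.5139 = 0.0523  (Unilever)
  w_3 = 0.229759·1.6251 + -0.018515·18.0212 = 0.0397  (Ford)
  w_4 = 0.229759·2.1905 + -0.018515·18.9408 = 0.1526  (Pfizer)
  w_5 = 0.229759·3.3801 + -0.018515·21.8125 = 0.3728  (Intel)
Σw_i=1.0000  μᵀw=0.1550
σ²=wᵀΣw=λ₁·μ_p+λ₂ = 0.229759·0.155 + -0.018515 = 0.017097 ≈ 0.0171


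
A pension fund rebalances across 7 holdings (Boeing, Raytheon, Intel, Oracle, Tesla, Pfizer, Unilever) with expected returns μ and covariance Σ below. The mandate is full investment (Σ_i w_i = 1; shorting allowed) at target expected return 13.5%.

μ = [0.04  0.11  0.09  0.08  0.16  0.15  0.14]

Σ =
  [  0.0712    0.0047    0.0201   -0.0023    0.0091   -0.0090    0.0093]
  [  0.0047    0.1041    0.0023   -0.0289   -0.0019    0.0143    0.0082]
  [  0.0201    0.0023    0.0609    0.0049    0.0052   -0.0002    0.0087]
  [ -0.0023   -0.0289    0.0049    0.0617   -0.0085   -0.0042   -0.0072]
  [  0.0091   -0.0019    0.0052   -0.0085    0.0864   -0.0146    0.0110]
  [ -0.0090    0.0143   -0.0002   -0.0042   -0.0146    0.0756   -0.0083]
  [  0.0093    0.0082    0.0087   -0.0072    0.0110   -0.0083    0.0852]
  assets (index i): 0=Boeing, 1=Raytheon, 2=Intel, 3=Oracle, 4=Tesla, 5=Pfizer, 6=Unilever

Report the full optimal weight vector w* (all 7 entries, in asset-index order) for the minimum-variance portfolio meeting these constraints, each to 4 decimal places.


-0.0555  0.1055  0.0636  0.1983  0.2520  0.2655  0.1705

x=Σ⁻¹μ = [0.1613  1.3051  0.7584  2.5253  2.2895  2.5150  1.5853]
y=Σ⁻¹𝟙 = [10.8824  13.4000  7.4803  26.7165  14.5031  17.4550  10.5814]
a=μᵀx=1.385813  b=𝟙ᵀx=11.139991  c=𝟙ᵀy=101.018701  D=ac−b²=15.893597
λ₁=(c·0.135−b)/D = (101.018701·0.135−11.139991)/15.893597 = 0.157141
λ₂=(a−b·0.135)/D = (1.385813−11.139991·0.135)/15.893597 = -0.007430
w* = 0.157141·x + -0.007430·y:
  w_0 = 0.157141·0.1613 + -0.007430·10.8824 = -0.0555  (Boeing)
  w_1 = 0.157141·1.3051 + -0.007430·13.4000 = 0.1055  (Raytheon)
  w_2 = 0.157141·0.7584 + -0.007430·7.4803 = 0.0636  (Intel)
  w_3 = 0.157141·2.5253 + -0.007430·26.7165 = 0.1983  (Oracle)
  w_4 = 0.157141·2.2895 + -0.007430·14.5031 = 0.2520  (Tesla)
  w_5 = 0.157141·2.5150 + -0.007430·17.4550 = 0.2655  (Pfizer)
  w_6 = 0.157141·1.5853 + -0.007430·10.5814 = 0.1705  (Unilever)
Σw_i=1.0000  μᵀw=0.1350
σ²=wᵀΣw=λ₁·μ_p+λ₂ = 0.157141·0.135 + -0.007430 = 0.013784 ≈ 0.0138
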